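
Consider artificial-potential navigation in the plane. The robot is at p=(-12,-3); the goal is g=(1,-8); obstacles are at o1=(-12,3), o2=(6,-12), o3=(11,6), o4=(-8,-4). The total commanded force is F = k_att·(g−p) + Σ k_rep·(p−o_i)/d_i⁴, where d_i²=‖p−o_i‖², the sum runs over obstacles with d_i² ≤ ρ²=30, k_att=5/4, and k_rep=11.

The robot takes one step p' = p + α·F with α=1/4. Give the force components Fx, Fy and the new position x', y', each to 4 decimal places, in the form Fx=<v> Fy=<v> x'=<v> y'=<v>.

Fx=16.0978 Fy=-6.2119 x'=-7.9756 y'=-4.5530

F_att = 5/4·(g−p) = 5/4·(13,-5) = (16.2500,-6.2500)
o1: d²=36 > ρ²=30 → inactive
o2: d²=405 > ρ²=30 → inactive
o3: d²=610 > ρ²=30 → inactive
o4: d²=17 ≤ ρ²=30; F_rep = 11·(-4,1)/17² = (-0.1522,0.0381)
F = F_att + ΣF_rep = (16.0978,-6.2119)
p' = p + 1/4·F = (-7.9756,-4.5530)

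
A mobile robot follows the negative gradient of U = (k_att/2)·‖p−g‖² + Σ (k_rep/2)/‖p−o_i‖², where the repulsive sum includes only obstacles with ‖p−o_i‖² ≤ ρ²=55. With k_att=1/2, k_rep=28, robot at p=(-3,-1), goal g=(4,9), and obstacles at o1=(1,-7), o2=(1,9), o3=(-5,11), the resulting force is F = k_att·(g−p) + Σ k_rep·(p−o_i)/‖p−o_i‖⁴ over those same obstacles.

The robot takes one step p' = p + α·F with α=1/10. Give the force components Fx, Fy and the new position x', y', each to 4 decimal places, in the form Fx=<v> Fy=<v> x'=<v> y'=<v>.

F_att = 1/2·(g−p) = 1/2·(7,10) = (3.5000,5.0000)
o1: d²=52 ≤ ρ²=55; F_rep = 28·(-4,6)/52² = (-0.0414,0.0621)
o2: d²=116 > ρ²=55 → inactive
o3: d²=148 > ρ²=55 → inactive
F = F_att + ΣF_rep = (3.4586,5.0621)
p' = p + 1/10·F = (-2.6541,-0.4938)

Fx=3.4586 Fy=5.0621 x'=-2.6541 y'=-0.4938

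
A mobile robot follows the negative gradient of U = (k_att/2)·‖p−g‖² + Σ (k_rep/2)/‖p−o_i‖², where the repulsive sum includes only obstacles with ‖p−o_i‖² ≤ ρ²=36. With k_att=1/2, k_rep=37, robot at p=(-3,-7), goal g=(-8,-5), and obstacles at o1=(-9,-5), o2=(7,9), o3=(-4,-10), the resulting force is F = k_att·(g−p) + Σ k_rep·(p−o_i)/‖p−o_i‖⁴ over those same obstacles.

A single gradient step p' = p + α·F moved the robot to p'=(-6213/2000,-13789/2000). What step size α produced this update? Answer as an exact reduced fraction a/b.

α = 1/20

F_att = 1/2·(g−p) = 1/2·(-5,2) = (-2.5000,1.0000)
o1: d²=40 > ρ²=36 → inactive
o2: d²=356 > ρ²=36 → inactive
o3: d²=10 ≤ ρ²=36; F_rep = 37·(1,3)/10² = (0.3700,1.1100)
F = F_att + ΣF_rep = (-2.1300,2.1100)
Δp = p'−p = (-0.1065,0.1055); α = Δx/Fx = (-213/2000) / (-213/100) = 1/20
check: Δy/Fy = (211/2000) / (211/100) = 1/20 ✓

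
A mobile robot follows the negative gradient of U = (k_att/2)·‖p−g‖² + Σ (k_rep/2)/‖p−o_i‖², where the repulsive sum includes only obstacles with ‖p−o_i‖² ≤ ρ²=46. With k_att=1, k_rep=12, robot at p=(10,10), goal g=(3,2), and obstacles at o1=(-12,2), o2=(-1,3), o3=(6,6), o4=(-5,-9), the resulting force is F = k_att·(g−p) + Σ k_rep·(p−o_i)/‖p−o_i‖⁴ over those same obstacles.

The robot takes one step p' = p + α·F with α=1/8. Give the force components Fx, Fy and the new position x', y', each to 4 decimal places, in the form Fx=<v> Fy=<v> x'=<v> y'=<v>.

Fx=-6.9531 Fy=-7.9531 x'=9.1309 y'=9.0059

F_att = 1·(g−p) = 1·(-7,-8) = (-7.0000,-8.0000)
o1: d²=548 > ρ²=46 → inactive
o2: d²=170 > ρ²=46 → inactive
o3: d²=32 ≤ ρ²=46; F_rep = 12·(4,4)/32² = (0.0469,0.0469)
o4: d²=586 > ρ²=46 → inactive
F = F_att + ΣF_rep = (-6.9531,-7.9531)
p' = p + 1/8·F = (9.1309,9.0059)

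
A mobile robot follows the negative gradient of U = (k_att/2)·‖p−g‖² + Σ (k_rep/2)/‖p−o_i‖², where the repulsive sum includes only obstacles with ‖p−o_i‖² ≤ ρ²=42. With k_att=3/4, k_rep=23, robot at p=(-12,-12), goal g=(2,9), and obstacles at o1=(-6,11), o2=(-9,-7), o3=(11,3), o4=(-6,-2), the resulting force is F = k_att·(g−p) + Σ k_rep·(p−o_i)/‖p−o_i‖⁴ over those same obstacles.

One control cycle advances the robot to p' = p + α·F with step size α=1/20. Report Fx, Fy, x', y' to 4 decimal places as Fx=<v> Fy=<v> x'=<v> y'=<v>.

Fx=10.4403 Fy=15.6505 x'=-11.4780 y'=-11.2175

F_att = 3/4·(g−p) = 3/4·(14,21) = (10.5000,15.7500)
o1: d²=565 > ρ²=42 → inactive
o2: d²=34 ≤ ρ²=42; F_rep = 23·(-3,-5)/34² = (-0.0597,-0.0995)
o3: d²=754 > ρ²=42 → inactive
o4: d²=136 > ρ²=42 → inactive
F = F_att + ΣF_rep = (10.4403,15.6505)
p' = p + 1/20·F = (-11.4780,-11.2175)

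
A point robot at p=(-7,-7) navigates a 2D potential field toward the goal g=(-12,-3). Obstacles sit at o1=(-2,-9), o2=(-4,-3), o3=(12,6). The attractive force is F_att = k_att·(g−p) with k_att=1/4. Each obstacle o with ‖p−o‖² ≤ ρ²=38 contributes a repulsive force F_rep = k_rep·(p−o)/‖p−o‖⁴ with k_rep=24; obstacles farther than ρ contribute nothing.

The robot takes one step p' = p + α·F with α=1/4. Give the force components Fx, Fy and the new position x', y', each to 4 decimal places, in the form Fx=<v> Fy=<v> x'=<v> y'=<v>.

Fx=-1.5079 Fy=0.9035 x'=-7.3770 y'=-6.7741

F_att = 1/4·(g−p) = 1/4·(-5,4) = (-1.2500,1.0000)
o1: d²=29 ≤ ρ²=38; F_rep = 24·(-5,2)/29² = (-0.1427,0.0571)
o2: d²=25 ≤ ρ²=38; F_rep = 24·(-3,-4)/25² = (-0.1152,-0.1536)
o3: d²=530 > ρ²=38 → inactive
F = F_att + ΣF_rep = (-1.5079,0.9035)
p' = p + 1/4·F = (-7.3770,-6.7741)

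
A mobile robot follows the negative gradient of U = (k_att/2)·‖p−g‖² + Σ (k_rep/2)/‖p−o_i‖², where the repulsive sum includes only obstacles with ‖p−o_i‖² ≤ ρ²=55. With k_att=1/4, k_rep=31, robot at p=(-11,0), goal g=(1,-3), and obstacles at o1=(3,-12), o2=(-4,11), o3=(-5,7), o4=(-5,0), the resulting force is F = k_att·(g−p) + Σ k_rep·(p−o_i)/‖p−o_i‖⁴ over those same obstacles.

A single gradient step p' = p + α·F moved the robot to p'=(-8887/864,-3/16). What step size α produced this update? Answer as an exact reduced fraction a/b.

α = 1/4

F_att = 1/4·(g−p) = 1/4·(12,-3) = (3.0000,-0.7500)
o1: d²=340 > ρ²=55 → inactive
o2: d²=170 > ρ²=55 → inactive
o3: d²=85 > ρ²=55 → inactive
o4: d²=36 ≤ ρ²=55; F_rep = 31·(-6,0)/36² = (-0.1435,0.0000)
F = F_att + ΣF_rep = (2.8565,-0.7500)
Δp = p'−p = (0.7141,-0.1875); α = Δx/Fx = (617/864) / (617/216) = 1/4
check: Δy/Fy = (-3/16) / (-3/4) = 1/4 ✓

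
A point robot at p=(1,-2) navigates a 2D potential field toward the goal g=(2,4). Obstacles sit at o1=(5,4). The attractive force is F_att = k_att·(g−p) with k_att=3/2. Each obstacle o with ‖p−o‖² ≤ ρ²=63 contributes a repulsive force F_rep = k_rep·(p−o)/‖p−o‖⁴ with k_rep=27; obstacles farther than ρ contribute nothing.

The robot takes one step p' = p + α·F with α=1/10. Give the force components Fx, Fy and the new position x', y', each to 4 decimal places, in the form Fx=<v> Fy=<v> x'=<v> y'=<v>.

F_att = 3/2·(g−p) = 3/2·(1,6) = (1.5000,9.0000)
o1: d²=52 ≤ ρ²=63; F_rep = 27·(-4,-6)/52² = (-0.0399,-0.0599)
F = F_att + ΣF_rep = (1.4601,8.9401)
p' = p + 1/10·F = (1.1460,-1.1060)

Fx=1.4601 Fy=8.9401 x'=1.1460 y'=-1.1060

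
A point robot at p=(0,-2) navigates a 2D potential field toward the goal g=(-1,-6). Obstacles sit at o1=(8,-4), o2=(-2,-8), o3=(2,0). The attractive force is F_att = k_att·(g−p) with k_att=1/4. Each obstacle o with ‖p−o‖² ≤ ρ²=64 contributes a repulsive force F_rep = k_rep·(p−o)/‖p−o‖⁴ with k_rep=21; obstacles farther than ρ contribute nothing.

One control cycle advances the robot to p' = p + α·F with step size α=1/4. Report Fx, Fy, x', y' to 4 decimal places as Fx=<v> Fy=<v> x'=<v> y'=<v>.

Fx=-0.8800 Fy=-1.5775 x'=-0.2200 y'=-2.3944

F_att = 1/4·(g−p) = 1/4·(-1,-4) = (-0.2500,-1.0000)
o1: d²=68 > ρ²=64 → inactive
o2: d²=40 ≤ ρ²=64; F_rep = 21·(2,6)/40² = (0.0262,0.0788)
o3: d²=8 ≤ ρ²=64; F_rep = 21·(-2,-2)/8² = (-0.6562,-0.6562)
F = F_att + ΣF_rep = (-0.8800,-1.5775)
p' = p + 1/4·F = (-0.2200,-2.3944)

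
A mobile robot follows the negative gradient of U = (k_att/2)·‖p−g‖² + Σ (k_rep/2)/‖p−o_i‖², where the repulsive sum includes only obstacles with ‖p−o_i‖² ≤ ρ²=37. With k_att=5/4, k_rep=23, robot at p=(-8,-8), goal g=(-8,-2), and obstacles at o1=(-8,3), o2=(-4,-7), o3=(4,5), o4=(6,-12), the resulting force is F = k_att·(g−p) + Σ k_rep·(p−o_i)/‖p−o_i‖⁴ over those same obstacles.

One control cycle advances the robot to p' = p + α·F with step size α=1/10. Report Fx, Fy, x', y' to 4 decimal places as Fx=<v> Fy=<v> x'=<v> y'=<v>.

Fx=-0.3183 Fy=7.4204 x'=-8.0318 y'=-7.2580

F_att = 5/4·(g−p) = 5/4·(0,6) = (0.0000,7.5000)
o1: d²=121 > ρ²=37 → inactive
o2: d²=17 ≤ ρ²=37; F_rep = 23·(-4,-1)/17² = (-0.3183,-0.0796)
o3: d²=313 > ρ²=37 → inactive
o4: d²=212 > ρ²=37 → inactive
F = F_att + ΣF_rep = (-0.3183,7.4204)
p' = p + 1/10·F = (-8.0318,-7.2580)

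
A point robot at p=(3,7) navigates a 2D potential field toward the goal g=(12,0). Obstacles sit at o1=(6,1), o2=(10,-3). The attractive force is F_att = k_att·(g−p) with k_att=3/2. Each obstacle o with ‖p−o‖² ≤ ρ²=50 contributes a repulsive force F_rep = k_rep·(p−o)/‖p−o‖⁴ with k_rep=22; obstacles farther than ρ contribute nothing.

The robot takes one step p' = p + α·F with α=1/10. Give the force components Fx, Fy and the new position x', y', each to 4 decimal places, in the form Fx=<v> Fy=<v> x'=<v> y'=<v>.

Fx=13.4674 Fy=-10.4348 x'=4.3467 y'=5.9565

F_att = 3/2·(g−p) = 3/2·(9,-7) = (13.5000,-10.5000)
o1: d²=45 ≤ ρ²=50; F_rep = 22·(-3,6)/45² = (-0.0326,0.0652)
o2: d²=149 > ρ²=50 → inactive
F = F_att + ΣF_rep = (13.4674,-10.4348)
p' = p + 1/10·F = (4.3467,5.9565)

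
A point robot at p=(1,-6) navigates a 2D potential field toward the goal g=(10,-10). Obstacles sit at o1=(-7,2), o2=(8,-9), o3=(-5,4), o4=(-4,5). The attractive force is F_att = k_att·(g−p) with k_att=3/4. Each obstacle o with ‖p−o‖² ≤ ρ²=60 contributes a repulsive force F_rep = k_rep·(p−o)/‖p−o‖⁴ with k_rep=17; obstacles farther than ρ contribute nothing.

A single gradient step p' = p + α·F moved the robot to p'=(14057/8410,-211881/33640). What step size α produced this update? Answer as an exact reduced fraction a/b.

α = 1/10

F_att = 3/4·(g−p) = 3/4·(9,-4) = (6.7500,-3.0000)
o1: d²=128 > ρ²=60 → inactive
o2: d²=58 ≤ ρ²=60; F_rep = 17·(-7,3)/58² = (-0.0354,0.0152)
o3: d²=136 > ρ²=60 → inactive
o4: d²=146 > ρ²=60 → inactive
F = F_att + ΣF_rep = (6.7146,-2.9848)
Δp = p'−p = (0.6715,-0.2985); α = Δx/Fx = (5647/8410) / (5647/841) = 1/10
check: Δy/Fy = (-10041/33640) / (-10041/3364) = 1/10 ✓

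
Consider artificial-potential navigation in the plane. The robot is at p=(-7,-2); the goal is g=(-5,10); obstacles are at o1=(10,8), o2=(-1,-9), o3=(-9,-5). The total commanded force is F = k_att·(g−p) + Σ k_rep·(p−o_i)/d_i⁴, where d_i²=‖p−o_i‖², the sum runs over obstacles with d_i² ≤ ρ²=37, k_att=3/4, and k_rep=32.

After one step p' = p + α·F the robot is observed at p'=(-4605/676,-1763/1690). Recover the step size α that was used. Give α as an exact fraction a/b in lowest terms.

α = 1/10

F_att = 3/4·(g−p) = 3/4·(2,12) = (1.5000,9.0000)
o1: d²=389 > ρ²=37 → inactive
o2: d²=85 > ρ²=37 → inactive
o3: d²=13 ≤ ρ²=37; F_rep = 32·(2,3)/13² = (0.3787,0.5680)
F = F_att + ΣF_rep = (1.8787,9.5680)
Δp = p'−p = (0.1879,0.9568); α = Δx/Fx = (127/676) / (635/338) = 1/10
check: Δy/Fy = (1617/1690) / (1617/169) = 1/10 ✓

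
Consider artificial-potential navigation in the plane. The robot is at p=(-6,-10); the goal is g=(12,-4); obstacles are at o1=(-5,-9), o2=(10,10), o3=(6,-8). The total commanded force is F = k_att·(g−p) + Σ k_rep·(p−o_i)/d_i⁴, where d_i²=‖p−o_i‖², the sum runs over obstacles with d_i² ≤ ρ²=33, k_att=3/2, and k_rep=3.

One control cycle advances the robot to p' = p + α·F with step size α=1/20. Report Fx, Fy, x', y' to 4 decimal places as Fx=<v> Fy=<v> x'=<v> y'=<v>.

F_att = 3/2·(g−p) = 3/2·(18,6) = (27.0000,9.0000)
o1: d²=2 ≤ ρ²=33; F_rep = 3·(-1,-1)/2² = (-0.7500,-0.7500)
o2: d²=656 > ρ²=33 → inactive
o3: d²=148 > ρ²=33 → inactive
F = F_att + ΣF_rep = (26.2500,8.2500)
p' = p + 1/20·F = (-4.6875,-9.5875)

Fx=26.2500 Fy=8.2500 x'=-4.6875 y'=-9.5875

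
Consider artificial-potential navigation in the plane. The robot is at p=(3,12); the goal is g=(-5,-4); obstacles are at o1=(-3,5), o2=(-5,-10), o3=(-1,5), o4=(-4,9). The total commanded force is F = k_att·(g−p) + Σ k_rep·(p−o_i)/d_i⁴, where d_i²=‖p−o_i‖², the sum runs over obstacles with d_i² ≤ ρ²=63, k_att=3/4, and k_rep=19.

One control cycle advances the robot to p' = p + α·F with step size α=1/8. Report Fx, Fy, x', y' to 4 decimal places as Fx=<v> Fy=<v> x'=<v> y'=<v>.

F_att = 3/4·(g−p) = 3/4·(-8,-16) = (-6.0000,-12.0000)
o1: d²=85 > ρ²=63 → inactive
o2: d²=548 > ρ²=63 → inactive
o3: d²=65 > ρ²=63 → inactive
o4: d²=58 ≤ ρ²=63; F_rep = 19·(7,3)/58² = (0.0395,0.0169)
F = F_att + ΣF_rep = (-5.9605,-11.9831)
p' = p + 1/8·F = (2.2549,10.5021)

Fx=-5.9605 Fy=-11.9831 x'=2.2549 y'=10.5021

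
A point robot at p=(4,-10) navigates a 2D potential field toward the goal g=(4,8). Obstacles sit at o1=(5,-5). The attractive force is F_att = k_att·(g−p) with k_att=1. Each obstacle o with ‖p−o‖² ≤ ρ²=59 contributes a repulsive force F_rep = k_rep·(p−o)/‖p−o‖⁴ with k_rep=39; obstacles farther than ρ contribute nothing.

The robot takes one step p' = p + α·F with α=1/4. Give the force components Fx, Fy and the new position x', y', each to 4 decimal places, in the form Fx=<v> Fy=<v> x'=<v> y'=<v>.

F_att = 1·(g−p) = 1·(0,18) = (0.0000,18.0000)
o1: d²=26 ≤ ρ²=59; F_rep = 39·(-1,-5)/26² = (-0.0577,-0.2885)
F = F_att + ΣF_rep = (-0.0577,17.7115)
p' = p + 1/4·F = (3.9856,-5.5721)

Fx=-0.0577 Fy=17.7115 x'=3.9856 y'=-5.5721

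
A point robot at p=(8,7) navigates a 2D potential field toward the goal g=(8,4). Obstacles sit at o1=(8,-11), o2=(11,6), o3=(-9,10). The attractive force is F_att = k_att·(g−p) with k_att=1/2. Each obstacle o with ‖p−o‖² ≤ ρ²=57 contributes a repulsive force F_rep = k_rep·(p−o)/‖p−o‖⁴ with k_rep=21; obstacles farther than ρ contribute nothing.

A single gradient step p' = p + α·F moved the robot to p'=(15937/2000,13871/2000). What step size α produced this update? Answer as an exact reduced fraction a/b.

F_att = 1/2·(g−p) = 1/2·(0,-3) = (0.0000,-1.5000)
o1: d²=324 > ρ²=57 → inactive
o2: d²=10 ≤ ρ²=57; F_rep = 21·(-3,1)/10² = (-0.6300,0.2100)
o3: d²=298 > ρ²=57 → inactive
F = F_att + ΣF_rep = (-0.6300,-1.2900)
Δp = p'−p = (-0.0315,-0.0645); α = Δx/Fx = (-63/2000) / (-63/100) = 1/20
check: Δy/Fy = (-129/2000) / (-129/100) = 1/20 ✓

α = 1/20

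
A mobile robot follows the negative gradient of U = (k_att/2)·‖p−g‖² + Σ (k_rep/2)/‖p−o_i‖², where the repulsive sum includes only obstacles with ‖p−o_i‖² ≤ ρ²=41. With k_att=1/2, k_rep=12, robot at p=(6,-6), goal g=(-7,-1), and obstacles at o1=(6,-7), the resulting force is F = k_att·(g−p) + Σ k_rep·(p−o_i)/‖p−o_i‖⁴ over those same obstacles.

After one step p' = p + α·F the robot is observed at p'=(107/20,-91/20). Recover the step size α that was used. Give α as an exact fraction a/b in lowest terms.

α = 1/10

F_att = 1/2·(g−p) = 1/2·(-13,5) = (-6.5000,2.5000)
o1: d²=1 ≤ ρ²=41; F_rep = 12·(0,1)/1² = (0.0000,12.0000)
F = F_att + ΣF_rep = (-6.5000,14.5000)
Δp = p'−p = (-0.6500,1.4500); α = Δx/Fx = (-13/20) / (-13/2) = 1/10
check: Δy/Fy = (29/20) / (29/2) = 1/10 ✓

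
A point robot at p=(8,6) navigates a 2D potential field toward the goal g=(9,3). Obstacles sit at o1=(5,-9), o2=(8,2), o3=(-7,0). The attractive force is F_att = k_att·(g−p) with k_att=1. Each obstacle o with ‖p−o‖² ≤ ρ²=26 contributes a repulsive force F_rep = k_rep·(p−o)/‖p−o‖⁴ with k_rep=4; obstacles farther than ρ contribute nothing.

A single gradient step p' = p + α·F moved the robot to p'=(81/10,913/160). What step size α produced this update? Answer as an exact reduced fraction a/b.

F_att = 1·(g−p) = 1·(1,-3) = (1.0000,-3.0000)
o1: d²=234 > ρ²=26 → inactive
o2: d²=16 ≤ ρ²=26; F_rep = 4·(0,4)/16² = (0.0000,0.0625)
o3: d²=261 > ρ²=26 → inactive
F = F_att + ΣF_rep = (1.0000,-2.9375)
Δp = p'−p = (0.1000,-0.2938); α = Δx/Fx = (1/10) / (1) = 1/10
check: Δy/Fy = (-47/160) / (-47/16) = 1/10 ✓

α = 1/10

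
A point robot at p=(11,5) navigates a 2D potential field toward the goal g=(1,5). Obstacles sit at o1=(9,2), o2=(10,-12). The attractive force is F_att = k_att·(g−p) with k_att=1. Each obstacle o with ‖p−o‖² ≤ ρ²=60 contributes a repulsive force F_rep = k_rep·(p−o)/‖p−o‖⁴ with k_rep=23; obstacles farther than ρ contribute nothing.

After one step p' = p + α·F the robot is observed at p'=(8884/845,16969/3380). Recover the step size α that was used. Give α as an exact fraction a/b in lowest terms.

α = 1/20

F_att = 1·(g−p) = 1·(-10,0) = (-10.0000,0.0000)
o1: d²=13 ≤ ρ²=60; F_rep = 23·(2,3)/13² = (0.2722,0.4083)
o2: d²=290 > ρ²=60 → inactive
F = F_att + ΣF_rep = (-9.7278,0.4083)
Δp = p'−p = (-0.4864,0.0204); α = Δx/Fx = (-411/845) / (-1644/169) = 1/20
check: Δy/Fy = (69/3380) / (69/169) = 1/20 ✓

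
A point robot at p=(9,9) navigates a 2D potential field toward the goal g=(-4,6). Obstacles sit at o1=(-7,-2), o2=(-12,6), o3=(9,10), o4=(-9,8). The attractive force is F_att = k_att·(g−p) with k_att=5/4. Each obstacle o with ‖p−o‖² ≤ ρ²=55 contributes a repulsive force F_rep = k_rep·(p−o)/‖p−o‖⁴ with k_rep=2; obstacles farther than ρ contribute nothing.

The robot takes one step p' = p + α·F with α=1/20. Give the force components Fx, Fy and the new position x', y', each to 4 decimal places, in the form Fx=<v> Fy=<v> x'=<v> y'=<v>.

Fx=-16.2500 Fy=-5.7500 x'=8.1875 y'=8.7125

F_att = 5/4·(g−p) = 5/4·(-13,-3) = (-16.2500,-3.7500)
o1: d²=377 > ρ²=55 → inactive
o2: d²=450 > ρ²=55 → inactive
o3: d²=1 ≤ ρ²=55; F_rep = 2·(0,-1)/1² = (0.0000,-2.0000)
o4: d²=325 > ρ²=55 → inactive
F = F_att + ΣF_rep = (-16.2500,-5.7500)
p' = p + 1/20·F = (8.1875,8.7125)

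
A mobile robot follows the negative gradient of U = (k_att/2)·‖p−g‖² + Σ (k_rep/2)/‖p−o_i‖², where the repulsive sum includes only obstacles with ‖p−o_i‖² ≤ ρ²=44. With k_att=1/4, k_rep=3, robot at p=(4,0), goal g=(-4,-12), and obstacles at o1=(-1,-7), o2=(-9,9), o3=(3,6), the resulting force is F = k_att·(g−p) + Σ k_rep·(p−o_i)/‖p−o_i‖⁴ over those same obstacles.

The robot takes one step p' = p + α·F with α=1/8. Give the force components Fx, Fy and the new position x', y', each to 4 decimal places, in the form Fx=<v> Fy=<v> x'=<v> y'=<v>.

Fx=-1.9978 Fy=-3.0131 x'=3.7503 y'=-0.3766

F_att = 1/4·(g−p) = 1/4·(-8,-12) = (-2.0000,-3.0000)
o1: d²=74 > ρ²=44 → inactive
o2: d²=250 > ρ²=44 → inactive
o3: d²=37 ≤ ρ²=44; F_rep = 3·(1,-6)/37² = (0.0022,-0.0131)
F = F_att + ΣF_rep = (-1.9978,-3.0131)
p' = p + 1/8·F = (3.7503,-0.3766)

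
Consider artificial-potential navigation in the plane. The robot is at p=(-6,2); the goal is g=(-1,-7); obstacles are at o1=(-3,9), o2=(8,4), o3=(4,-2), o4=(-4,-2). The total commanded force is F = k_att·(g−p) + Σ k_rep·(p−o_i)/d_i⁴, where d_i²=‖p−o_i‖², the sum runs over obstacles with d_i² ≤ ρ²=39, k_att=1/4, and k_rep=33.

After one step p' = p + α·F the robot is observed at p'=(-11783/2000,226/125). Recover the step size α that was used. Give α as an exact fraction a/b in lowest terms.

α = 1/10

F_att = 1/4·(g−p) = 1/4·(5,-9) = (1.2500,-2.2500)
o1: d²=58 > ρ²=39 → inactive
o2: d²=200 > ρ²=39 → inactive
o3: d²=116 > ρ²=39 → inactive
o4: d²=20 ≤ ρ²=39; F_rep = 33·(-2,4)/20² = (-0.1650,0.3300)
F = F_att + ΣF_rep = (1.0850,-1.9200)
Δp = p'−p = (0.1085,-0.1920); α = Δx/Fx = (217/2000) / (217/200) = 1/10
check: Δy/Fy = (-24/125) / (-48/25) = 1/10 ✓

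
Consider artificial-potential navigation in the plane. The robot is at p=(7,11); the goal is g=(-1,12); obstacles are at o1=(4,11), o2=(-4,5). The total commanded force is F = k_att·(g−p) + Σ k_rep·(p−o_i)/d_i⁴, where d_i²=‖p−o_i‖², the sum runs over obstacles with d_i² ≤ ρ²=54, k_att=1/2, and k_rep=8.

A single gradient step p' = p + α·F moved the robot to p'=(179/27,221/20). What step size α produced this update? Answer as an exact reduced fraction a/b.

F_att = 1/2·(g−p) = 1/2·(-8,1) = (-4.0000,0.5000)
o1: d²=9 ≤ ρ²=54; F_rep = 8·(3,0)/9² = (0.2963,0.0000)
o2: d²=157 > ρ²=54 → inactive
F = F_att + ΣF_rep = (-3.7037,0.5000)
Δp = p'−p = (-0.3704,0.0500); α = Δx/Fx = (-10/27) / (-100/27) = 1/10
check: Δy/Fy = (1/20) / (1/2) = 1/10 ✓

α = 1/10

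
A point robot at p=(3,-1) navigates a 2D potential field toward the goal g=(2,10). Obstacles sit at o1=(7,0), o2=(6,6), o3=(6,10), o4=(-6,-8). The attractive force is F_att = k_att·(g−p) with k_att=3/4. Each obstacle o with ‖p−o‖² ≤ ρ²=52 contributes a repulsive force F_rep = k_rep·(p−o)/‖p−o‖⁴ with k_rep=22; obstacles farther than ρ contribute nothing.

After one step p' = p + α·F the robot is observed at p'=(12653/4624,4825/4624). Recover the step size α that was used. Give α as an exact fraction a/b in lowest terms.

α = 1/4

F_att = 3/4·(g−p) = 3/4·(-1,11) = (-0.7500,8.2500)
o1: d²=17 ≤ ρ²=52; F_rep = 22·(-4,-1)/17² = (-0.3045,-0.0761)
o2: d²=58 > ρ²=52 → inactive
o3: d²=130 > ρ²=52 → inactive
o4: d²=130 > ρ²=52 → inactive
F = F_att + ΣF_rep = (-1.0545,8.1739)
Δp = p'−p = (-0.2636,2.0435); α = Δx/Fx = (-1219/4624) / (-1219/1156) = 1/4
check: Δy/Fy = (9449/4624) / (9449/1156) = 1/4 ✓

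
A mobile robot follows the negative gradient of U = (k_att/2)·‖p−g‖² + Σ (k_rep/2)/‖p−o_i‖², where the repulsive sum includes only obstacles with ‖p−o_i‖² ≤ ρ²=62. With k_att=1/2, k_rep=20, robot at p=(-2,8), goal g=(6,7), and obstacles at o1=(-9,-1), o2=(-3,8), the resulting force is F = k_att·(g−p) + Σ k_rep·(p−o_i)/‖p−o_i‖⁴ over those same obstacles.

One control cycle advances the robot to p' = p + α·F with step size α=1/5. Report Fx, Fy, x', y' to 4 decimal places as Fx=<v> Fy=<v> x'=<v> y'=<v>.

F_att = 1/2·(g−p) = 1/2·(8,-1) = (4.0000,-0.5000)
o1: d²=130 > ρ²=62 → inactive
o2: d²=1 ≤ ρ²=62; F_rep = 20·(1,0)/1² = (20.0000,0.0000)
F = F_att + ΣF_rep = (24.0000,-0.5000)
p' = p + 1/5·F = (2.8000,7.9000)

Fx=24.0000 Fy=-0.5000 x'=2.8000 y'=7.9000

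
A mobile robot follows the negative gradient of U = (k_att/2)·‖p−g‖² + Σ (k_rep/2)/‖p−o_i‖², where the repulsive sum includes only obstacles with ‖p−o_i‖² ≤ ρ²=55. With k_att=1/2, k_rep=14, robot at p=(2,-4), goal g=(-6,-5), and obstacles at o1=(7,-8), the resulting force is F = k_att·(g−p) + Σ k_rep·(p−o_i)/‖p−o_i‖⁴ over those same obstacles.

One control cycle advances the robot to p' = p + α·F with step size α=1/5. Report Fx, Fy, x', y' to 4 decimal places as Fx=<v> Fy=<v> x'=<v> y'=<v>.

F_att = 1/2·(g−p) = 1/2·(-8,-1) = (-4.0000,-0.5000)
o1: d²=41 ≤ ρ²=55; F_rep = 14·(-5,4)/41² = (-0.0416,0.0333)
F = F_att + ΣF_rep = (-4.0416,-0.4667)
p' = p + 1/5·F = (1.1917,-4.0933)

Fx=-4.0416 Fy=-0.4667 x'=1.1917 y'=-4.0933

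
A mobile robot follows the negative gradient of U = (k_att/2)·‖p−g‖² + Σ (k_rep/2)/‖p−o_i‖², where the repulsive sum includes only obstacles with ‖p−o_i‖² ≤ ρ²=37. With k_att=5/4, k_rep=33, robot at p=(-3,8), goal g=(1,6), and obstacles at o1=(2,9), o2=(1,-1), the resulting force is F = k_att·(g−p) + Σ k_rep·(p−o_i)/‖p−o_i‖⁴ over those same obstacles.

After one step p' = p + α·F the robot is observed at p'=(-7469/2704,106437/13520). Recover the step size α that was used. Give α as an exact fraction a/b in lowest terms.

α = 1/20

F_att = 5/4·(g−p) = 5/4·(4,-2) = (5.0000,-2.5000)
o1: d²=26 ≤ ρ²=37; F_rep = 33·(-5,-1)/26² = (-0.2441,-0.0488)
o2: d²=97 > ρ²=37 → inactive
F = F_att + ΣF_rep = (4.7559,-2.5488)
Δp = p'−p = (0.2378,-0.1274); α = Δx/Fx = (643/2704) / (3215/676) = 1/20
check: Δy/Fy = (-1723/13520) / (-1723/676) = 1/20 ✓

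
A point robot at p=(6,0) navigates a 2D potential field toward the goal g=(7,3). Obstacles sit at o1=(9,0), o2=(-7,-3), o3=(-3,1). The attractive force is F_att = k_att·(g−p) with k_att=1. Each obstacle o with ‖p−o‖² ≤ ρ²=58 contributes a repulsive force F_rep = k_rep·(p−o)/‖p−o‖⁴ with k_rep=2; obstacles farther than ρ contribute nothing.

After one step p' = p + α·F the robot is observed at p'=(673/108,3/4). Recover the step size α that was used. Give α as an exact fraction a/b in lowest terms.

F_att = 1·(g−p) = 1·(1,3) = (1.0000,3.0000)
o1: d²=9 ≤ ρ²=58; F_rep = 2·(-3,0)/9² = (-0.0741,0.0000)
o2: d²=178 > ρ²=58 → inactive
o3: d²=82 > ρ²=58 → inactive
F = F_att + ΣF_rep = (0.9259,3.0000)
Δp = p'−p = (0.2315,0.7500); α = Δx/Fx = (25/108) / (25/27) = 1/4
check: Δy/Fy = (3/4) / (3) = 1/4 ✓

α = 1/4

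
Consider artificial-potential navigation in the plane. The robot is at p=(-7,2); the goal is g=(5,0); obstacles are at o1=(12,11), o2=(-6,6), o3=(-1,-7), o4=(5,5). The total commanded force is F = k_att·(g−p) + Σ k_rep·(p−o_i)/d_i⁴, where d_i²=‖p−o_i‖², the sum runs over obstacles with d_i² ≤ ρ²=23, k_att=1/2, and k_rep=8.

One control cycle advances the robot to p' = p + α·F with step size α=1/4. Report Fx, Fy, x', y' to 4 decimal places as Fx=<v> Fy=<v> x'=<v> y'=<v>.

Fx=5.9723 Fy=-1.1107 x'=-5.5069 y'=1.7223

F_att = 1/2·(g−p) = 1/2·(12,-2) = (6.0000,-1.0000)
o1: d²=442 > ρ²=23 → inactive
o2: d²=17 ≤ ρ²=23; F_rep = 8·(-1,-4)/17² = (-0.0277,-0.1107)
o3: d²=117 > ρ²=23 → inactive
o4: d²=153 > ρ²=23 → inactive
F = F_att + ΣF_rep = (5.9723,-1.1107)
p' = p + 1/4·F = (-5.5069,1.7223)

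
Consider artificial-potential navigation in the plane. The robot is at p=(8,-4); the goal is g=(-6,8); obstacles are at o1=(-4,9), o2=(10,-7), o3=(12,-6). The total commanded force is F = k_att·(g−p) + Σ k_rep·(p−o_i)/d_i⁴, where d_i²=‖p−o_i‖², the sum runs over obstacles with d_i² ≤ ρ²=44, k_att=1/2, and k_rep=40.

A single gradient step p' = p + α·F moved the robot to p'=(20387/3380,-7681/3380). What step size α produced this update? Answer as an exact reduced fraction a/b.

F_att = 1/2·(g−p) = 1/2·(-14,12) = (-7.0000,6.0000)
o1: d²=313 > ρ²=44 → inactive
o2: d²=13 ≤ ρ²=44; F_rep = 40·(-2,3)/13² = (-0.4734,0.7101)
o3: d²=20 ≤ ρ²=44; F_rep = 40·(-4,2)/20² = (-0.4000,0.2000)
F = F_att + ΣF_rep = (-7.8734,6.9101)
Δp = p'−p = (-1.9683,1.7275); α = Δx/Fx = (-6653/3380) / (-6653/845) = 1/4
check: Δy/Fy = (5839/3380) / (5839/845) = 1/4 ✓

α = 1/4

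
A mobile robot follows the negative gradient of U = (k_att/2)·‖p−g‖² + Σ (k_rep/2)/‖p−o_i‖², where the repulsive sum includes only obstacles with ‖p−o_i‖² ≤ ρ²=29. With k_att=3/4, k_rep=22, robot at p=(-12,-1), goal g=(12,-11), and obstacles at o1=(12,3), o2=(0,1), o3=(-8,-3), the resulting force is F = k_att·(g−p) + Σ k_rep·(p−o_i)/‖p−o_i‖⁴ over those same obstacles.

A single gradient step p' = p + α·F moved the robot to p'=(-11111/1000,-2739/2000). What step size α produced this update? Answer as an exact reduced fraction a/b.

α = 1/20

F_att = 3/4·(g−p) = 3/4·(24,-10) = (18.0000,-7.5000)
o1: d²=592 > ρ²=29 → inactive
o2: d²=148 > ρ²=29 → inactive
o3: d²=20 ≤ ρ²=29; F_rep = 22·(-4,2)/20² = (-0.2200,0.1100)
F = F_att + ΣF_rep = (17.7800,-7.3900)
Δp = p'−p = (0.8890,-0.3695); α = Δx/Fx = (889/1000) / (889/50) = 1/20
check: Δy/Fy = (-739/2000) / (-739/100) = 1/20 ✓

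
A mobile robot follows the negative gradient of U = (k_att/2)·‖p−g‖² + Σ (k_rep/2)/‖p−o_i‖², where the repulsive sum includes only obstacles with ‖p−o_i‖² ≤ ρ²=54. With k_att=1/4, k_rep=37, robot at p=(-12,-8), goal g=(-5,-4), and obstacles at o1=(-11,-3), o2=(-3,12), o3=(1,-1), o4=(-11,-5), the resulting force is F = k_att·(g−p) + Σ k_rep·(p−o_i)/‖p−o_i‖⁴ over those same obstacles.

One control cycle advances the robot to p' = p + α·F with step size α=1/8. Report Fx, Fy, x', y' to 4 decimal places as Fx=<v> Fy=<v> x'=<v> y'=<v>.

F_att = 1/4·(g−p) = 1/4·(7,4) = (1.7500,1.0000)
o1: d²=26 ≤ ρ²=54; F_rep = 37·(-1,-5)/26² = (-0.0547,-0.2737)
o2: d²=481 > ρ²=54 → inactive
o3: d²=218 > ρ²=54 → inactive
o4: d²=10 ≤ ρ²=54; F_rep = 37·(-1,-3)/10² = (-0.3700,-1.1100)
F = F_att + ΣF_rep = (1.3253,-0.3837)
p' = p + 1/8·F = (-11.8343,-8.0480)

Fx=1.3253 Fy=-0.3837 x'=-11.8343 y'=-8.0480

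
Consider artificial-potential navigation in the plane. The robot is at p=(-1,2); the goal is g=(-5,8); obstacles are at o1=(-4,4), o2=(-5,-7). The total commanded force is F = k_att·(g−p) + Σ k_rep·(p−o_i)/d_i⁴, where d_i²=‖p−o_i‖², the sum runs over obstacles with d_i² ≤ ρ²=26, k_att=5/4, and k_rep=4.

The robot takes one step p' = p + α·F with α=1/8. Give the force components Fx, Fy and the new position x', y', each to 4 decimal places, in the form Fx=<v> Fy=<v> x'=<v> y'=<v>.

Fx=-4.9290 Fy=7.4527 x'=-1.6161 y'=2.9316

F_att = 5/4·(g−p) = 5/4·(-4,6) = (-5.0000,7.5000)
o1: d²=13 ≤ ρ²=26; F_rep = 4·(3,-2)/13² = (0.0710,-0.0473)
o2: d²=97 > ρ²=26 → inactive
F = F_att + ΣF_rep = (-4.9290,7.4527)
p' = p + 1/8·F = (-1.6161,2.9316)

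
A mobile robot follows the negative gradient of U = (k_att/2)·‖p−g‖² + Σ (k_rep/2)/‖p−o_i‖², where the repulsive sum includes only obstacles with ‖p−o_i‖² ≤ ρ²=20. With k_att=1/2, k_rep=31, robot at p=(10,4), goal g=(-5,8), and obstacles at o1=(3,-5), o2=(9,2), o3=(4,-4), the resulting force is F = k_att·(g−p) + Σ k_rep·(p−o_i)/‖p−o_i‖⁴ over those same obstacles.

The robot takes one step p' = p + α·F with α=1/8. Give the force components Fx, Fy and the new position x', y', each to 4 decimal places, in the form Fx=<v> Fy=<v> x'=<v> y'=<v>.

F_att = 1/2·(g−p) = 1/2·(-15,4) = (-7.5000,2.0000)
o1: d²=130 > ρ²=20 → inactive
o2: d²=5 ≤ ρ²=20; F_rep = 31·(1,2)/5² = (1.2400,2.4800)
o3: d²=100 > ρ²=20 → inactive
F = F_att + ΣF_rep = (-6.2600,4.4800)
p' = p + 1/8·F = (9.2175,4.5600)

Fx=-6.2600 Fy=4.4800 x'=9.2175 y'=4.5600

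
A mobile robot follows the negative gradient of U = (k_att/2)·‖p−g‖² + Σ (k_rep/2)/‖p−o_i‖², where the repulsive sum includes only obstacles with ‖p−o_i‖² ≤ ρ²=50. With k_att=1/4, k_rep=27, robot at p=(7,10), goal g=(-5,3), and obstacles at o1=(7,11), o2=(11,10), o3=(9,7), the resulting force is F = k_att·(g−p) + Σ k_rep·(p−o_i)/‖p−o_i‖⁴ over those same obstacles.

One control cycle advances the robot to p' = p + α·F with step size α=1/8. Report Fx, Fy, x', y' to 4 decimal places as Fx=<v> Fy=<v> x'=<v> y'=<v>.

F_att = 1/4·(g−p) = 1/4·(-12,-7) = (-3.0000,-1.7500)
o1: d²=1 ≤ ρ²=50; F_rep = 27·(0,-1)/1² = (0.0000,-27.0000)
o2: d²=16 ≤ ρ²=50; F_rep = 27·(-4,0)/16² = (-0.4219,0.0000)
o3: d²=13 ≤ ρ²=50; F_rep = 27·(-2,3)/13² = (-0.3195,0.4793)
F = F_att + ΣF_rep = (-3.7414,-28.2707)
p' = p + 1/8·F = (6.5323,6.4662)

Fx=-3.7414 Fy=-28.2707 x'=6.5323 y'=6.4662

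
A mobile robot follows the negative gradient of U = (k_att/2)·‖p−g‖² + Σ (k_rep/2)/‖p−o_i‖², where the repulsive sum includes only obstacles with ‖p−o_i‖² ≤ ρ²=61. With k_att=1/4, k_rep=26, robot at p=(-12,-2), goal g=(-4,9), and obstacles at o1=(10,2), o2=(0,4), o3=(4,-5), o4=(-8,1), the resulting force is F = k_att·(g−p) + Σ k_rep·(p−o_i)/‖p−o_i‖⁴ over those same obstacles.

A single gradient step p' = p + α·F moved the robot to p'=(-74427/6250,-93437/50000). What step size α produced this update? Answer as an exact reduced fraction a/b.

α = 1/20

F_att = 1/4·(g−p) = 1/4·(8,11) = (2.0000,2.7500)
o1: d²=500 > ρ²=61 → inactive
o2: d²=180 > ρ²=61 → inactive
o3: d²=265 > ρ²=61 → inactive
o4: d²=25 ≤ ρ²=61; F_rep = 26·(-4,-3)/25² = (-0.1664,-0.1248)
F = F_att + ΣF_rep = (1.8336,2.6252)
Δp = p'−p = (0.0917,0.1313); α = Δx/Fx = (573/6250) / (1146/625) = 1/20
check: Δy/Fy = (6563/50000) / (6563/2500) = 1/20 ✓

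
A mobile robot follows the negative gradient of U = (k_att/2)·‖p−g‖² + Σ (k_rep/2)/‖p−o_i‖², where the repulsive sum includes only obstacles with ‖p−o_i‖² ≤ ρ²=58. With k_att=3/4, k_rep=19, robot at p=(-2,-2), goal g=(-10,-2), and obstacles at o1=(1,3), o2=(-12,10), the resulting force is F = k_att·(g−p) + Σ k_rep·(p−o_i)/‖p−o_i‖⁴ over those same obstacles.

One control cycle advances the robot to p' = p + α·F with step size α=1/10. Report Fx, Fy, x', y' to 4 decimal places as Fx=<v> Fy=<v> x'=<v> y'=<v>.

F_att = 3/4·(g−p) = 3/4·(-8,0) = (-6.0000,0.0000)
o1: d²=34 ≤ ρ²=58; F_rep = 19·(-3,-5)/34² = (-0.0493,-0.0822)
o2: d²=244 > ρ²=58 → inactive
F = F_att + ΣF_rep = (-6.0493,-0.0822)
p' = p + 1/10·F = (-2.6049,-2.0082)

Fx=-6.0493 Fy=-0.0822 x'=-2.6049 y'=-2.0082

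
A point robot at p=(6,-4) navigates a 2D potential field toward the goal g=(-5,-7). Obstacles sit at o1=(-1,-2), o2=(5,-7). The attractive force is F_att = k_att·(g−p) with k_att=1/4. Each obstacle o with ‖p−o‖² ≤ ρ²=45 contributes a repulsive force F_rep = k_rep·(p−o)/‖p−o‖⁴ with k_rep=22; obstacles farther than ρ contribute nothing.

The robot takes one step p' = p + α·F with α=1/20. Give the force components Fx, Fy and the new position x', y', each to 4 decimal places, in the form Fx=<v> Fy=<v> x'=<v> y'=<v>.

Fx=-2.5300 Fy=-0.0900 x'=5.8735 y'=-4.0045

F_att = 1/4·(g−p) = 1/4·(-11,-3) = (-2.7500,-0.7500)
o1: d²=53 > ρ²=45 → inactive
o2: d²=10 ≤ ρ²=45; F_rep = 22·(1,3)/10² = (0.2200,0.6600)
F = F_att + ΣF_rep = (-2.5300,-0.0900)
p' = p + 1/20·F = (5.8735,-4.0045)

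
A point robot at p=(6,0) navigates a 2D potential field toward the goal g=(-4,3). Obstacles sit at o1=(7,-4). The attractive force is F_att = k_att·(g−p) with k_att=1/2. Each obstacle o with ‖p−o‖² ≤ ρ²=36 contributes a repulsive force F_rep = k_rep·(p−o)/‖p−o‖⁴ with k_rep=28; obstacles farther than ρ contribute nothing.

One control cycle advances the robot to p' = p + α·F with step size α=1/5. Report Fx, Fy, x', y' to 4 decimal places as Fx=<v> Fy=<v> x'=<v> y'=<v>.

F_att = 1/2·(g−p) = 1/2·(-10,3) = (-5.0000,1.5000)
o1: d²=17 ≤ ρ²=36; F_rep = 28·(-1,4)/17² = (-0.0969,0.3875)
F = F_att + ΣF_rep = (-5.0969,1.8875)
p' = p + 1/5·F = (4.9806,0.3775)

Fx=-5.0969 Fy=1.8875 x'=4.9806 y'=0.3775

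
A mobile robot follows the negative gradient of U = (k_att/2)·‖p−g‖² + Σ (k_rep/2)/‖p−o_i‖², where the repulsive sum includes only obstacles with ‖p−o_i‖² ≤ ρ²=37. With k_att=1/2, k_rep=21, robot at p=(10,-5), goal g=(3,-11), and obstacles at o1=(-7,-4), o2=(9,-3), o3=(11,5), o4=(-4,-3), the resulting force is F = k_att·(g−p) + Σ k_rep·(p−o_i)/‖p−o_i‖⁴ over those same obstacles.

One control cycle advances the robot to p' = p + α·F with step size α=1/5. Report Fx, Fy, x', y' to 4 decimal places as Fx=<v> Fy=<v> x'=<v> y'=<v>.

Fx=-2.6600 Fy=-4.6800 x'=9.4680 y'=-5.9360

F_att = 1/2·(g−p) = 1/2·(-7,-6) = (-3.5000,-3.0000)
o1: d²=290 > ρ²=37 → inactive
o2: d²=5 ≤ ρ²=37; F_rep = 21·(1,-2)/5² = (0.8400,-1.6800)
o3: d²=101 > ρ²=37 → inactive
o4: d²=200 > ρ²=37 → inactive
F = F_att + ΣF_rep = (-2.6600,-4.6800)
p' = p + 1/5·F = (9.4680,-5.9360)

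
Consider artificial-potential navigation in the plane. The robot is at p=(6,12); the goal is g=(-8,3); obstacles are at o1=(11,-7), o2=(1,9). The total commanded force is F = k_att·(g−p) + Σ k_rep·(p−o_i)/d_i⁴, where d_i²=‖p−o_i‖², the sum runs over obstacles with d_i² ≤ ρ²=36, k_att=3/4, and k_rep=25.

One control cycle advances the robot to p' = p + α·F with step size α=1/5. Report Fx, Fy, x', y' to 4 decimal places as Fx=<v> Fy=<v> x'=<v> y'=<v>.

Fx=-10.3919 Fy=-6.6851 x'=3.9216 y'=10.6630

F_att = 3/4·(g−p) = 3/4·(-14,-9) = (-10.5000,-6.7500)
o1: d²=386 > ρ²=36 → inactive
o2: d²=34 ≤ ρ²=36; F_rep = 25·(5,3)/34² = (0.1081,0.0649)
F = F_att + ΣF_rep = (-10.3919,-6.6851)
p' = p + 1/5·F = (3.9216,10.6630)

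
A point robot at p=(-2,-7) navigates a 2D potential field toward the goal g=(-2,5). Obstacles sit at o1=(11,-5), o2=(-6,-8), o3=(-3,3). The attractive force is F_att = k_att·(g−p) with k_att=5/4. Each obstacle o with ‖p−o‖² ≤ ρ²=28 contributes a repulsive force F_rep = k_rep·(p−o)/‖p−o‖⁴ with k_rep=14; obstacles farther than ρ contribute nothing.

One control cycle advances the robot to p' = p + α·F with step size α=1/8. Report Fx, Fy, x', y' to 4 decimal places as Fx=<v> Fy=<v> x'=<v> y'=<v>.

Fx=0.1938 Fy=15.0484 x'=-1.9758 y'=-5.1189

F_att = 5/4·(g−p) = 5/4·(0,12) = (0.0000,15.0000)
o1: d²=173 > ρ²=28 → inactive
o2: d²=17 ≤ ρ²=28; F_rep = 14·(4,1)/17² = (0.1938,0.0484)
o3: d²=101 > ρ²=28 → inactive
F = F_att + ΣF_rep = (0.1938,15.0484)
p' = p + 1/8·F = (-1.9758,-5.1189)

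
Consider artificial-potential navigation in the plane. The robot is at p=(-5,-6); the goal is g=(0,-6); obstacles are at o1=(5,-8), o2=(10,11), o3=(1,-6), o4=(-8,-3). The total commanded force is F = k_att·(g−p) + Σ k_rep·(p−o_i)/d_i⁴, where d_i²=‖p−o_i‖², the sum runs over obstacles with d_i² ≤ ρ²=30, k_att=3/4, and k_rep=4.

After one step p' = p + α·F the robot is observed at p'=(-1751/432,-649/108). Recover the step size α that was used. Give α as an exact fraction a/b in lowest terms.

α = 1/4

F_att = 3/4·(g−p) = 3/4·(5,0) = (3.7500,0.0000)
o1: d²=104 > ρ²=30 → inactive
o2: d²=514 > ρ²=30 → inactive
o3: d²=36 > ρ²=30 → inactive
o4: d²=18 ≤ ρ²=30; F_rep = 4·(3,-3)/18² = (0.0370,-0.0370)
F = F_att + ΣF_rep = (3.7870,-0.0370)
Δp = p'−p = (0.9468,-0.0093); α = Δx/Fx = (409/432) / (409/108) = 1/4
check: Δy/Fy = (-1/108) / (-1/27) = 1/4 ✓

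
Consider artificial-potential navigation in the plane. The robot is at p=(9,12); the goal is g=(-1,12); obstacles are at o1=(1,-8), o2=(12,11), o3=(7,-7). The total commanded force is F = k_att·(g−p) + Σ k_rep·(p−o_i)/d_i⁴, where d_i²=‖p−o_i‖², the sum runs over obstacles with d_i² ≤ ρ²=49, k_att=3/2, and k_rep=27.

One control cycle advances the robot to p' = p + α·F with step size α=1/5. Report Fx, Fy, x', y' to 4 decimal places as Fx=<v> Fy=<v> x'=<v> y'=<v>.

Fx=-15.8100 Fy=0.2700 x'=5.8380 y'=12.0540

F_att = 3/2·(g−p) = 3/2·(-10,0) = (-15.0000,0.0000)
o1: d²=464 > ρ²=49 → inactive
o2: d²=10 ≤ ρ²=49; F_rep = 27·(-3,1)/10² = (-0.8100,0.2700)
o3: d²=365 > ρ²=49 → inactive
F = F_att + ΣF_rep = (-15.8100,0.2700)
p' = p + 1/5·F = (5.8380,12.0540)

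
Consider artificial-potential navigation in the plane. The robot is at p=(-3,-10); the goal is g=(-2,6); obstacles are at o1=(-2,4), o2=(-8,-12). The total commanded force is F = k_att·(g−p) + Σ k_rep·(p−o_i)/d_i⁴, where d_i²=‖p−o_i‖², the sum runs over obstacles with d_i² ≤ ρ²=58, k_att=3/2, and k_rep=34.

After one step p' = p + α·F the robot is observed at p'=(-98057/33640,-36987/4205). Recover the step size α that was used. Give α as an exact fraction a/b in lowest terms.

F_att = 3/2·(g−p) = 3/2·(1,16) = (1.5000,24.0000)
o1: d²=197 > ρ²=58 → inactive
o2: d²=29 ≤ ρ²=58; F_rep = 34·(5,2)/29² = (0.2021,0.0809)
F = F_att + ΣF_rep = (1.7021,24.0809)
Δp = p'−p = (0.0851,1.2040); α = Δx/Fx = (2863/33640) / (2863/1682) = 1/20
check: Δy/Fy = (5063/4205) / (20252/841) = 1/20 ✓

α = 1/20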